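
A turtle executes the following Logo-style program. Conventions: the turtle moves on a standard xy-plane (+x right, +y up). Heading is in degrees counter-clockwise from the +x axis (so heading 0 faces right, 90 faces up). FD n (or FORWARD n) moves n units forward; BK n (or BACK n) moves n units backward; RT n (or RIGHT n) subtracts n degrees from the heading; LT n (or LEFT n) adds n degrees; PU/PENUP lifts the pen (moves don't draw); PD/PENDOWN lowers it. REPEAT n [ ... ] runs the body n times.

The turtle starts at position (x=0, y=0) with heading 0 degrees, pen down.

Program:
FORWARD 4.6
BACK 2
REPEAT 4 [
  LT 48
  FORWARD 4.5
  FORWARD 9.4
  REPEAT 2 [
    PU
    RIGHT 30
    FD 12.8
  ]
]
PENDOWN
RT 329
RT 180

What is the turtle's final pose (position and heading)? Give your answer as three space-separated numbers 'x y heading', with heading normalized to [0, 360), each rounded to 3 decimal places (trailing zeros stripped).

Executing turtle program step by step:
Start: pos=(0,0), heading=0, pen down
FD 4.6: (0,0) -> (4.6,0) [heading=0, draw]
BK 2: (4.6,0) -> (2.6,0) [heading=0, draw]
REPEAT 4 [
  -- iteration 1/4 --
  LT 48: heading 0 -> 48
  FD 4.5: (2.6,0) -> (5.611,3.344) [heading=48, draw]
  FD 9.4: (5.611,3.344) -> (11.901,10.33) [heading=48, draw]
  REPEAT 2 [
    -- iteration 1/2 --
    PU: pen up
    RT 30: heading 48 -> 18
    FD 12.8: (11.901,10.33) -> (24.074,14.285) [heading=18, move]
    -- iteration 2/2 --
    PU: pen up
    RT 30: heading 18 -> 348
    FD 12.8: (24.074,14.285) -> (36.595,11.624) [heading=348, move]
  ]
  -- iteration 2/4 --
  LT 48: heading 348 -> 36
  FD 4.5: (36.595,11.624) -> (40.235,14.269) [heading=36, move]
  FD 9.4: (40.235,14.269) -> (47.84,19.794) [heading=36, move]
  REPEAT 2 [
    -- iteration 1/2 --
    PU: pen up
    RT 30: heading 36 -> 6
    FD 12.8: (47.84,19.794) -> (60.57,21.132) [heading=6, move]
    -- iteration 2/2 --
    PU: pen up
    RT 30: heading 6 -> 336
    FD 12.8: (60.57,21.132) -> (72.263,15.926) [heading=336, move]
  ]
  -- iteration 3/4 --
  LT 48: heading 336 -> 24
  FD 4.5: (72.263,15.926) -> (76.374,17.756) [heading=24, move]
  FD 9.4: (76.374,17.756) -> (84.962,21.579) [heading=24, move]
  REPEAT 2 [
    -- iteration 1/2 --
    PU: pen up
    RT 30: heading 24 -> 354
    FD 12.8: (84.962,21.579) -> (97.691,20.241) [heading=354, move]
    -- iteration 2/2 --
    PU: pen up
    RT 30: heading 354 -> 324
    FD 12.8: (97.691,20.241) -> (108.047,12.718) [heading=324, move]
  ]
  -- iteration 4/4 --
  LT 48: heading 324 -> 12
  FD 4.5: (108.047,12.718) -> (112.449,13.653) [heading=12, move]
  FD 9.4: (112.449,13.653) -> (121.643,15.608) [heading=12, move]
  REPEAT 2 [
    -- iteration 1/2 --
    PU: pen up
    RT 30: heading 12 -> 342
    FD 12.8: (121.643,15.608) -> (133.817,11.652) [heading=342, move]
    -- iteration 2/2 --
    PU: pen up
    RT 30: heading 342 -> 312
    FD 12.8: (133.817,11.652) -> (142.382,2.14) [heading=312, move]
  ]
]
PD: pen down
RT 329: heading 312 -> 343
RT 180: heading 343 -> 163
Final: pos=(142.382,2.14), heading=163, 4 segment(s) drawn

Answer: 142.382 2.14 163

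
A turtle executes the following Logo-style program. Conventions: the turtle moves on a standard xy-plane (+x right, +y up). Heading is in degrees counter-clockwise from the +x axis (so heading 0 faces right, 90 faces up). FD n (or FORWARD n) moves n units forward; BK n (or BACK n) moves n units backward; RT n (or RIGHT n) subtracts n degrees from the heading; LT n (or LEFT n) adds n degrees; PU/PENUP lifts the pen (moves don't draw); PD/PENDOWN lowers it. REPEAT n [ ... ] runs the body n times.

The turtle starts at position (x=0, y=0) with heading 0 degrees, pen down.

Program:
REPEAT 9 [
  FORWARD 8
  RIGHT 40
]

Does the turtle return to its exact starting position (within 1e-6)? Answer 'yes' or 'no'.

Answer: yes

Derivation:
Executing turtle program step by step:
Start: pos=(0,0), heading=0, pen down
REPEAT 9 [
  -- iteration 1/9 --
  FD 8: (0,0) -> (8,0) [heading=0, draw]
  RT 40: heading 0 -> 320
  -- iteration 2/9 --
  FD 8: (8,0) -> (14.128,-5.142) [heading=320, draw]
  RT 40: heading 320 -> 280
  -- iteration 3/9 --
  FD 8: (14.128,-5.142) -> (15.518,-13.021) [heading=280, draw]
  RT 40: heading 280 -> 240
  -- iteration 4/9 --
  FD 8: (15.518,-13.021) -> (11.518,-19.949) [heading=240, draw]
  RT 40: heading 240 -> 200
  -- iteration 5/9 --
  FD 8: (11.518,-19.949) -> (4,-22.685) [heading=200, draw]
  RT 40: heading 200 -> 160
  -- iteration 6/9 --
  FD 8: (4,-22.685) -> (-3.518,-19.949) [heading=160, draw]
  RT 40: heading 160 -> 120
  -- iteration 7/9 --
  FD 8: (-3.518,-19.949) -> (-7.518,-13.021) [heading=120, draw]
  RT 40: heading 120 -> 80
  -- iteration 8/9 --
  FD 8: (-7.518,-13.021) -> (-6.128,-5.142) [heading=80, draw]
  RT 40: heading 80 -> 40
  -- iteration 9/9 --
  FD 8: (-6.128,-5.142) -> (0,0) [heading=40, draw]
  RT 40: heading 40 -> 0
]
Final: pos=(0,0), heading=0, 9 segment(s) drawn

Start position: (0, 0)
Final position: (0, 0)
Distance = 0; < 1e-6 -> CLOSED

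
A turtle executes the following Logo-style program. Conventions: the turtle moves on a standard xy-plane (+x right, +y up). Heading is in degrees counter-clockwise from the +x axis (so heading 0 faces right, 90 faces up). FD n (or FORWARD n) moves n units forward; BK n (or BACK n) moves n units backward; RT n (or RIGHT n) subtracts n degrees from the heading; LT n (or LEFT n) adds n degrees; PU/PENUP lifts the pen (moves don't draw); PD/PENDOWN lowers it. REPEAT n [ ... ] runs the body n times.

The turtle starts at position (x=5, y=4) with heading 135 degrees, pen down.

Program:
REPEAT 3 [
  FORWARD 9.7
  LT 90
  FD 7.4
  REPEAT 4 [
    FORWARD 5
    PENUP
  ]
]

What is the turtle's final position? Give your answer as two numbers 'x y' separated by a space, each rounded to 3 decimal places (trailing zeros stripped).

Executing turtle program step by step:
Start: pos=(5,4), heading=135, pen down
REPEAT 3 [
  -- iteration 1/3 --
  FD 9.7: (5,4) -> (-1.859,10.859) [heading=135, draw]
  LT 90: heading 135 -> 225
  FD 7.4: (-1.859,10.859) -> (-7.092,5.626) [heading=225, draw]
  REPEAT 4 [
    -- iteration 1/4 --
    FD 5: (-7.092,5.626) -> (-10.627,2.091) [heading=225, draw]
    PU: pen up
    -- iteration 2/4 --
    FD 5: (-10.627,2.091) -> (-14.163,-1.445) [heading=225, move]
    PU: pen up
    -- iteration 3/4 --
    FD 5: (-14.163,-1.445) -> (-17.698,-4.98) [heading=225, move]
    PU: pen up
    -- iteration 4/4 --
    FD 5: (-17.698,-4.98) -> (-21.234,-8.516) [heading=225, move]
    PU: pen up
  ]
  -- iteration 2/3 --
  FD 9.7: (-21.234,-8.516) -> (-28.093,-15.375) [heading=225, move]
  LT 90: heading 225 -> 315
  FD 7.4: (-28.093,-15.375) -> (-22.86,-20.607) [heading=315, move]
  REPEAT 4 [
    -- iteration 1/4 --
    FD 5: (-22.86,-20.607) -> (-19.324,-24.143) [heading=315, move]
    PU: pen up
    -- iteration 2/4 --
    FD 5: (-19.324,-24.143) -> (-15.789,-27.678) [heading=315, move]
    PU: pen up
    -- iteration 3/4 --
    FD 5: (-15.789,-27.678) -> (-12.253,-31.214) [heading=315, move]
    PU: pen up
    -- iteration 4/4 --
    FD 5: (-12.253,-31.214) -> (-8.718,-34.749) [heading=315, move]
    PU: pen up
  ]
  -- iteration 3/3 --
  FD 9.7: (-8.718,-34.749) -> (-1.859,-41.608) [heading=315, move]
  LT 90: heading 315 -> 45
  FD 7.4: (-1.859,-41.608) -> (3.374,-36.376) [heading=45, move]
  REPEAT 4 [
    -- iteration 1/4 --
    FD 5: (3.374,-36.376) -> (6.909,-32.84) [heading=45, move]
    PU: pen up
    -- iteration 2/4 --
    FD 5: (6.909,-32.84) -> (10.445,-29.305) [heading=45, move]
    PU: pen up
    -- iteration 3/4 --
    FD 5: (10.445,-29.305) -> (13.98,-25.769) [heading=45, move]
    PU: pen up
    -- iteration 4/4 --
    FD 5: (13.98,-25.769) -> (17.516,-22.234) [heading=45, move]
    PU: pen up
  ]
]
Final: pos=(17.516,-22.234), heading=45, 3 segment(s) drawn

Answer: 17.516 -22.234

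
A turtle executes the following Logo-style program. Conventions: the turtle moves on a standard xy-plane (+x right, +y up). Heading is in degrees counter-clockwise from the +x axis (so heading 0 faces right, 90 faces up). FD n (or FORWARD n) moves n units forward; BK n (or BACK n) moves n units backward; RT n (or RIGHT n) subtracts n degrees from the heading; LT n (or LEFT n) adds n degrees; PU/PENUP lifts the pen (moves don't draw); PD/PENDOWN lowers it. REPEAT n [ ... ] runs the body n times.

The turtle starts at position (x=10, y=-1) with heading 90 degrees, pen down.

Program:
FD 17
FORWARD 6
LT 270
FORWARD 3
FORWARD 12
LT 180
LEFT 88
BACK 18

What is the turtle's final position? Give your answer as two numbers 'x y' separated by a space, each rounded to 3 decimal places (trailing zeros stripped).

Executing turtle program step by step:
Start: pos=(10,-1), heading=90, pen down
FD 17: (10,-1) -> (10,16) [heading=90, draw]
FD 6: (10,16) -> (10,22) [heading=90, draw]
LT 270: heading 90 -> 0
FD 3: (10,22) -> (13,22) [heading=0, draw]
FD 12: (13,22) -> (25,22) [heading=0, draw]
LT 180: heading 0 -> 180
LT 88: heading 180 -> 268
BK 18: (25,22) -> (25.628,39.989) [heading=268, draw]
Final: pos=(25.628,39.989), heading=268, 5 segment(s) drawn

Answer: 25.628 39.989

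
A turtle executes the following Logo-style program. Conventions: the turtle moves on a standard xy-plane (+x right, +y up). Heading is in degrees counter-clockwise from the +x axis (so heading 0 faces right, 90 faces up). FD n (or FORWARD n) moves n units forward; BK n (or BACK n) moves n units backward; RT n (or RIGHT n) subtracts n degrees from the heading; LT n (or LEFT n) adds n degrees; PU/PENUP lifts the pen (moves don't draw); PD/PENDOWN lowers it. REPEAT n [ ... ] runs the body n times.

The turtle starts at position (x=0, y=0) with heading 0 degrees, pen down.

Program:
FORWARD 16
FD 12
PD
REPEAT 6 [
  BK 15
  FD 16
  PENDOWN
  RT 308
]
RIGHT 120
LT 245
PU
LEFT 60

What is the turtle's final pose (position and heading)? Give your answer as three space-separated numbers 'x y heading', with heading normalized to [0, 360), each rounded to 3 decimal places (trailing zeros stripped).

Executing turtle program step by step:
Start: pos=(0,0), heading=0, pen down
FD 16: (0,0) -> (16,0) [heading=0, draw]
FD 12: (16,0) -> (28,0) [heading=0, draw]
PD: pen down
REPEAT 6 [
  -- iteration 1/6 --
  BK 15: (28,0) -> (13,0) [heading=0, draw]
  FD 16: (13,0) -> (29,0) [heading=0, draw]
  PD: pen down
  RT 308: heading 0 -> 52
  -- iteration 2/6 --
  BK 15: (29,0) -> (19.765,-11.82) [heading=52, draw]
  FD 16: (19.765,-11.82) -> (29.616,0.788) [heading=52, draw]
  PD: pen down
  RT 308: heading 52 -> 104
  -- iteration 3/6 --
  BK 15: (29.616,0.788) -> (33.244,-13.766) [heading=104, draw]
  FD 16: (33.244,-13.766) -> (29.374,1.758) [heading=104, draw]
  PD: pen down
  RT 308: heading 104 -> 156
  -- iteration 4/6 --
  BK 15: (29.374,1.758) -> (43.077,-4.343) [heading=156, draw]
  FD 16: (43.077,-4.343) -> (28.46,2.165) [heading=156, draw]
  PD: pen down
  RT 308: heading 156 -> 208
  -- iteration 5/6 --
  BK 15: (28.46,2.165) -> (41.704,9.207) [heading=208, draw]
  FD 16: (41.704,9.207) -> (27.577,1.696) [heading=208, draw]
  PD: pen down
  RT 308: heading 208 -> 260
  -- iteration 6/6 --
  BK 15: (27.577,1.696) -> (30.182,16.468) [heading=260, draw]
  FD 16: (30.182,16.468) -> (27.404,0.711) [heading=260, draw]
  PD: pen down
  RT 308: heading 260 -> 312
]
RT 120: heading 312 -> 192
LT 245: heading 192 -> 77
PU: pen up
LT 60: heading 77 -> 137
Final: pos=(27.404,0.711), heading=137, 14 segment(s) drawn

Answer: 27.404 0.711 137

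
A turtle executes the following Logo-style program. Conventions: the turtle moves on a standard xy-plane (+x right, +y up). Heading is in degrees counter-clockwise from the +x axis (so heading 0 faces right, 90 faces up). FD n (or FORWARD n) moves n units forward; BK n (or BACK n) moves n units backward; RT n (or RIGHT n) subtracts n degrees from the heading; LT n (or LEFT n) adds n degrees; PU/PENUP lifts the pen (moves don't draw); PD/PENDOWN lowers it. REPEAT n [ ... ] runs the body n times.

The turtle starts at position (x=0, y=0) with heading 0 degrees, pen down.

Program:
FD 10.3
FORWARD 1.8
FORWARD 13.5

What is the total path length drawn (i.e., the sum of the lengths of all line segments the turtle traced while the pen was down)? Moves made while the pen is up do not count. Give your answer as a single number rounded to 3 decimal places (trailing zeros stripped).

Answer: 25.6

Derivation:
Executing turtle program step by step:
Start: pos=(0,0), heading=0, pen down
FD 10.3: (0,0) -> (10.3,0) [heading=0, draw]
FD 1.8: (10.3,0) -> (12.1,0) [heading=0, draw]
FD 13.5: (12.1,0) -> (25.6,0) [heading=0, draw]
Final: pos=(25.6,0), heading=0, 3 segment(s) drawn

Segment lengths:
  seg 1: (0,0) -> (10.3,0), length = 10.3
  seg 2: (10.3,0) -> (12.1,0), length = 1.8
  seg 3: (12.1,0) -> (25.6,0), length = 13.5
Total = 25.6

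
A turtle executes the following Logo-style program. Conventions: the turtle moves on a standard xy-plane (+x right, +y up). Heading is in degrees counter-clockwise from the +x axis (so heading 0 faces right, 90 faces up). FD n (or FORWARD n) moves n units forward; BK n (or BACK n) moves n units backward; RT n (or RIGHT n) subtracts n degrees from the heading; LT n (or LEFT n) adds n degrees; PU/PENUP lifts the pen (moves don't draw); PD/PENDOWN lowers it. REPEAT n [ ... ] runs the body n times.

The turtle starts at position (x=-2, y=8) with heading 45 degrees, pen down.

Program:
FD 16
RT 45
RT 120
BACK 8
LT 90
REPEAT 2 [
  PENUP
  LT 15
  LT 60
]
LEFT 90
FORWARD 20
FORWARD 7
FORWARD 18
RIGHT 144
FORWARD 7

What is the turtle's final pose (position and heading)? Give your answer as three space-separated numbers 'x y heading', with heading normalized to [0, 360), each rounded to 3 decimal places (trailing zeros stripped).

Executing turtle program step by step:
Start: pos=(-2,8), heading=45, pen down
FD 16: (-2,8) -> (9.314,19.314) [heading=45, draw]
RT 45: heading 45 -> 0
RT 120: heading 0 -> 240
BK 8: (9.314,19.314) -> (13.314,26.242) [heading=240, draw]
LT 90: heading 240 -> 330
REPEAT 2 [
  -- iteration 1/2 --
  PU: pen up
  LT 15: heading 330 -> 345
  LT 60: heading 345 -> 45
  -- iteration 2/2 --
  PU: pen up
  LT 15: heading 45 -> 60
  LT 60: heading 60 -> 120
]
LT 90: heading 120 -> 210
FD 20: (13.314,26.242) -> (-4.007,16.242) [heading=210, move]
FD 7: (-4.007,16.242) -> (-10.069,12.742) [heading=210, move]
FD 18: (-10.069,12.742) -> (-25.657,3.742) [heading=210, move]
RT 144: heading 210 -> 66
FD 7: (-25.657,3.742) -> (-22.81,10.137) [heading=66, move]
Final: pos=(-22.81,10.137), heading=66, 2 segment(s) drawn

Answer: -22.81 10.137 66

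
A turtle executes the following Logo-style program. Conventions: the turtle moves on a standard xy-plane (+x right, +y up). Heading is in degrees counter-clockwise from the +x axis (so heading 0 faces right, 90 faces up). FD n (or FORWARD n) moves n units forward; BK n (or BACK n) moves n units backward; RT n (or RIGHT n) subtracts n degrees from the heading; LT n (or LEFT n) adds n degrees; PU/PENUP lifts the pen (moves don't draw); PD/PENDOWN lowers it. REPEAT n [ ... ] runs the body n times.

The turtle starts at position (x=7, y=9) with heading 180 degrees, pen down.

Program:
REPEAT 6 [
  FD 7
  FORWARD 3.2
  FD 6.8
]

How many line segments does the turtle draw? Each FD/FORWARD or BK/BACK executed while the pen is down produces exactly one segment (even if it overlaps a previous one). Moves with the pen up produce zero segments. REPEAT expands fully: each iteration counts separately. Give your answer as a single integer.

Answer: 18

Derivation:
Executing turtle program step by step:
Start: pos=(7,9), heading=180, pen down
REPEAT 6 [
  -- iteration 1/6 --
  FD 7: (7,9) -> (0,9) [heading=180, draw]
  FD 3.2: (0,9) -> (-3.2,9) [heading=180, draw]
  FD 6.8: (-3.2,9) -> (-10,9) [heading=180, draw]
  -- iteration 2/6 --
  FD 7: (-10,9) -> (-17,9) [heading=180, draw]
  FD 3.2: (-17,9) -> (-20.2,9) [heading=180, draw]
  FD 6.8: (-20.2,9) -> (-27,9) [heading=180, draw]
  -- iteration 3/6 --
  FD 7: (-27,9) -> (-34,9) [heading=180, draw]
  FD 3.2: (-34,9) -> (-37.2,9) [heading=180, draw]
  FD 6.8: (-37.2,9) -> (-44,9) [heading=180, draw]
  -- iteration 4/6 --
  FD 7: (-44,9) -> (-51,9) [heading=180, draw]
  FD 3.2: (-51,9) -> (-54.2,9) [heading=180, draw]
  FD 6.8: (-54.2,9) -> (-61,9) [heading=180, draw]
  -- iteration 5/6 --
  FD 7: (-61,9) -> (-68,9) [heading=180, draw]
  FD 3.2: (-68,9) -> (-71.2,9) [heading=180, draw]
  FD 6.8: (-71.2,9) -> (-78,9) [heading=180, draw]
  -- iteration 6/6 --
  FD 7: (-78,9) -> (-85,9) [heading=180, draw]
  FD 3.2: (-85,9) -> (-88.2,9) [heading=180, draw]
  FD 6.8: (-88.2,9) -> (-95,9) [heading=180, draw]
]
Final: pos=(-95,9), heading=180, 18 segment(s) drawn
Segments drawn: 18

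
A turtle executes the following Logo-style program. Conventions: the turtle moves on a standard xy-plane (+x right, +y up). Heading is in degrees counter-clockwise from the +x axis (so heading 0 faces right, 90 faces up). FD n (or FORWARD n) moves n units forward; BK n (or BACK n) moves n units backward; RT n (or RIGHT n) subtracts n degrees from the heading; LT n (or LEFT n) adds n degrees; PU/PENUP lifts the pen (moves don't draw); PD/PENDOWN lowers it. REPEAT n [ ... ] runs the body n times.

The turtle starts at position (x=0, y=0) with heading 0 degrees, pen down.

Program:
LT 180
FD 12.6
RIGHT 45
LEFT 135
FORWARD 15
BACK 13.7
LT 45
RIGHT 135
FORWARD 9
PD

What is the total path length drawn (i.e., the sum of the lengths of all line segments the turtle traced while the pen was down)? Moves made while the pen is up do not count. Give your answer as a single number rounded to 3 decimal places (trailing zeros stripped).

Answer: 50.3

Derivation:
Executing turtle program step by step:
Start: pos=(0,0), heading=0, pen down
LT 180: heading 0 -> 180
FD 12.6: (0,0) -> (-12.6,0) [heading=180, draw]
RT 45: heading 180 -> 135
LT 135: heading 135 -> 270
FD 15: (-12.6,0) -> (-12.6,-15) [heading=270, draw]
BK 13.7: (-12.6,-15) -> (-12.6,-1.3) [heading=270, draw]
LT 45: heading 270 -> 315
RT 135: heading 315 -> 180
FD 9: (-12.6,-1.3) -> (-21.6,-1.3) [heading=180, draw]
PD: pen down
Final: pos=(-21.6,-1.3), heading=180, 4 segment(s) drawn

Segment lengths:
  seg 1: (0,0) -> (-12.6,0), length = 12.6
  seg 2: (-12.6,0) -> (-12.6,-15), length = 15
  seg 3: (-12.6,-15) -> (-12.6,-1.3), length = 13.7
  seg 4: (-12.6,-1.3) -> (-21.6,-1.3), length = 9
Total = 50.3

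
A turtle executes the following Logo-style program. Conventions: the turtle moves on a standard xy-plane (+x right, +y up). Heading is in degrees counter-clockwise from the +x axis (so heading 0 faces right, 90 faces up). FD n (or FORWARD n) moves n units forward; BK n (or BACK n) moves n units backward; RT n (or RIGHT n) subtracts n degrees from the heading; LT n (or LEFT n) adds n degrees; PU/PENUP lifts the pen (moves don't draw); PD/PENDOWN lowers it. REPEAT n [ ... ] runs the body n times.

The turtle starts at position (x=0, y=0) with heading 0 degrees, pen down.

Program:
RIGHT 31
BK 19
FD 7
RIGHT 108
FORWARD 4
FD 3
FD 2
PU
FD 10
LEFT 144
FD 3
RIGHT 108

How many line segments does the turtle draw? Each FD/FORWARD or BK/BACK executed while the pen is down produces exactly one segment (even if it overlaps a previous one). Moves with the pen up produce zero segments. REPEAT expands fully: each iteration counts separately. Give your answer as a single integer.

Answer: 5

Derivation:
Executing turtle program step by step:
Start: pos=(0,0), heading=0, pen down
RT 31: heading 0 -> 329
BK 19: (0,0) -> (-16.286,9.786) [heading=329, draw]
FD 7: (-16.286,9.786) -> (-10.286,6.18) [heading=329, draw]
RT 108: heading 329 -> 221
FD 4: (-10.286,6.18) -> (-13.305,3.556) [heading=221, draw]
FD 3: (-13.305,3.556) -> (-15.569,1.588) [heading=221, draw]
FD 2: (-15.569,1.588) -> (-17.078,0.276) [heading=221, draw]
PU: pen up
FD 10: (-17.078,0.276) -> (-24.625,-6.285) [heading=221, move]
LT 144: heading 221 -> 5
FD 3: (-24.625,-6.285) -> (-21.637,-6.023) [heading=5, move]
RT 108: heading 5 -> 257
Final: pos=(-21.637,-6.023), heading=257, 5 segment(s) drawn
Segments drawn: 5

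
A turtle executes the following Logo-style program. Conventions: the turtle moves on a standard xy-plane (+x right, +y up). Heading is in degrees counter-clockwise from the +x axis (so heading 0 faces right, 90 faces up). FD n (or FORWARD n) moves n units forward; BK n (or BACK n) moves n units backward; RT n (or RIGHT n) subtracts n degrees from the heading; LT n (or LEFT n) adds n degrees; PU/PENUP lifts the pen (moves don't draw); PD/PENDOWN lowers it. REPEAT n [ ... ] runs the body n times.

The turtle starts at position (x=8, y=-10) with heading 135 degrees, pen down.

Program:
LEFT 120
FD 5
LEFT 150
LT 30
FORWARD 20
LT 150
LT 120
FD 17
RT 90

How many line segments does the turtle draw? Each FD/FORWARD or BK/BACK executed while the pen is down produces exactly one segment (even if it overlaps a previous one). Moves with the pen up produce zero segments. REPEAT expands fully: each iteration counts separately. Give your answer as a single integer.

Executing turtle program step by step:
Start: pos=(8,-10), heading=135, pen down
LT 120: heading 135 -> 255
FD 5: (8,-10) -> (6.706,-14.83) [heading=255, draw]
LT 150: heading 255 -> 45
LT 30: heading 45 -> 75
FD 20: (6.706,-14.83) -> (11.882,4.489) [heading=75, draw]
LT 150: heading 75 -> 225
LT 120: heading 225 -> 345
FD 17: (11.882,4.489) -> (28.303,0.089) [heading=345, draw]
RT 90: heading 345 -> 255
Final: pos=(28.303,0.089), heading=255, 3 segment(s) drawn
Segments drawn: 3

Answer: 3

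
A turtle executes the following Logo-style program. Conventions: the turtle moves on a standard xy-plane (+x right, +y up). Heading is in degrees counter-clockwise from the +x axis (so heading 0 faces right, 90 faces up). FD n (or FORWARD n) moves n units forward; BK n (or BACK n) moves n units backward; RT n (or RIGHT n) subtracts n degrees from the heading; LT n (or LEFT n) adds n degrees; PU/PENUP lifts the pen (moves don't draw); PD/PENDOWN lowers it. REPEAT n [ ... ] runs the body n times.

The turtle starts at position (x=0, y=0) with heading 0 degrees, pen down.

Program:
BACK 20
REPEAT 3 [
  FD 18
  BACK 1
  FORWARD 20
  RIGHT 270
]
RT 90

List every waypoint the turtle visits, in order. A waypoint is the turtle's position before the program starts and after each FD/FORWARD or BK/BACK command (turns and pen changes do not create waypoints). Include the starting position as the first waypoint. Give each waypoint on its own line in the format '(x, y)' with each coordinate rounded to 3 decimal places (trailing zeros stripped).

Executing turtle program step by step:
Start: pos=(0,0), heading=0, pen down
BK 20: (0,0) -> (-20,0) [heading=0, draw]
REPEAT 3 [
  -- iteration 1/3 --
  FD 18: (-20,0) -> (-2,0) [heading=0, draw]
  BK 1: (-2,0) -> (-3,0) [heading=0, draw]
  FD 20: (-3,0) -> (17,0) [heading=0, draw]
  RT 270: heading 0 -> 90
  -- iteration 2/3 --
  FD 18: (17,0) -> (17,18) [heading=90, draw]
  BK 1: (17,18) -> (17,17) [heading=90, draw]
  FD 20: (17,17) -> (17,37) [heading=90, draw]
  RT 270: heading 90 -> 180
  -- iteration 3/3 --
  FD 18: (17,37) -> (-1,37) [heading=180, draw]
  BK 1: (-1,37) -> (0,37) [heading=180, draw]
  FD 20: (0,37) -> (-20,37) [heading=180, draw]
  RT 270: heading 180 -> 270
]
RT 90: heading 270 -> 180
Final: pos=(-20,37), heading=180, 10 segment(s) drawn
Waypoints (11 total):
(0, 0)
(-20, 0)
(-2, 0)
(-3, 0)
(17, 0)
(17, 18)
(17, 17)
(17, 37)
(-1, 37)
(0, 37)
(-20, 37)

Answer: (0, 0)
(-20, 0)
(-2, 0)
(-3, 0)
(17, 0)
(17, 18)
(17, 17)
(17, 37)
(-1, 37)
(0, 37)
(-20, 37)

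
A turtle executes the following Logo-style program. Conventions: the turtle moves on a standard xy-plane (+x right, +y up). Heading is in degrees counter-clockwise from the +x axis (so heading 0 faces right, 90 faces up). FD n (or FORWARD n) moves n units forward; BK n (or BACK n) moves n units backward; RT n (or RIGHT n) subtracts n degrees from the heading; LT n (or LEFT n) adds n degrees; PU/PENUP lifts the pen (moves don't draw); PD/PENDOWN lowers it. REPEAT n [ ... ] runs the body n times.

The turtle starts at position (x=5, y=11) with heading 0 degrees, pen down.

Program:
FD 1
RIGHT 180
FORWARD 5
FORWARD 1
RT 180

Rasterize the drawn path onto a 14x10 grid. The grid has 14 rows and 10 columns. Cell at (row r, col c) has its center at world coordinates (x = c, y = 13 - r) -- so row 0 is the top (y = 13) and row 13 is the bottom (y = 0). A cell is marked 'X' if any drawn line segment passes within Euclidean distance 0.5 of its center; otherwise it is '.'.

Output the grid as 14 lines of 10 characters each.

Segment 0: (5,11) -> (6,11)
Segment 1: (6,11) -> (1,11)
Segment 2: (1,11) -> (0,11)

Answer: ..........
..........
XXXXXXX...
..........
..........
..........
..........
..........
..........
..........
..........
..........
..........
..........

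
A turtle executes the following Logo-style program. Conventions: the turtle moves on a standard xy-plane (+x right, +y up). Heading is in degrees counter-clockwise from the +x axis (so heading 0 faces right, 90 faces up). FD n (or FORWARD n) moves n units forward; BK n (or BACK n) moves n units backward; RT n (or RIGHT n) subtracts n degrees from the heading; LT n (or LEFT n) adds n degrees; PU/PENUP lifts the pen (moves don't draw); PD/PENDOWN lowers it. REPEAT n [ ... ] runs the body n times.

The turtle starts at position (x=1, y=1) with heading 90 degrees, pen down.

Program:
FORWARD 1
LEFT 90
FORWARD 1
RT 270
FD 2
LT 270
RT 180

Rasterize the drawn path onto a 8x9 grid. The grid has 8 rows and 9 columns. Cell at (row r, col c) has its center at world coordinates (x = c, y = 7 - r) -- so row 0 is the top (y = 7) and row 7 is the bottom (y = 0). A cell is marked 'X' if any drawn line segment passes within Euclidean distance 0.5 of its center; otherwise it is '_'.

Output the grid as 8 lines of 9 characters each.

Answer: _________
_________
_________
_________
_________
XX_______
XX_______
X________

Derivation:
Segment 0: (1,1) -> (1,2)
Segment 1: (1,2) -> (0,2)
Segment 2: (0,2) -> (0,0)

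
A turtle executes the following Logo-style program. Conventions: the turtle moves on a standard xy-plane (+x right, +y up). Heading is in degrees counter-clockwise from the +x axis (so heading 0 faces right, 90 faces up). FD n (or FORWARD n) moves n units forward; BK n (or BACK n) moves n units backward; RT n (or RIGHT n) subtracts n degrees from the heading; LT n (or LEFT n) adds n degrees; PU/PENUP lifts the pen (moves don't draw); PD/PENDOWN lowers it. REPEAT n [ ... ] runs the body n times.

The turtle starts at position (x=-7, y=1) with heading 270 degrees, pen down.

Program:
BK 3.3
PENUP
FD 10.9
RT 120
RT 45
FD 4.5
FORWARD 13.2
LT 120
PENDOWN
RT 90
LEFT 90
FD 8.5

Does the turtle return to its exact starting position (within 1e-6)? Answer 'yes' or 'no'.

Answer: no

Derivation:
Executing turtle program step by step:
Start: pos=(-7,1), heading=270, pen down
BK 3.3: (-7,1) -> (-7,4.3) [heading=270, draw]
PU: pen up
FD 10.9: (-7,4.3) -> (-7,-6.6) [heading=270, move]
RT 120: heading 270 -> 150
RT 45: heading 150 -> 105
FD 4.5: (-7,-6.6) -> (-8.165,-2.253) [heading=105, move]
FD 13.2: (-8.165,-2.253) -> (-11.581,10.497) [heading=105, move]
LT 120: heading 105 -> 225
PD: pen down
RT 90: heading 225 -> 135
LT 90: heading 135 -> 225
FD 8.5: (-11.581,10.497) -> (-17.592,4.486) [heading=225, draw]
Final: pos=(-17.592,4.486), heading=225, 2 segment(s) drawn

Start position: (-7, 1)
Final position: (-17.592, 4.486)
Distance = 11.151; >= 1e-6 -> NOT closed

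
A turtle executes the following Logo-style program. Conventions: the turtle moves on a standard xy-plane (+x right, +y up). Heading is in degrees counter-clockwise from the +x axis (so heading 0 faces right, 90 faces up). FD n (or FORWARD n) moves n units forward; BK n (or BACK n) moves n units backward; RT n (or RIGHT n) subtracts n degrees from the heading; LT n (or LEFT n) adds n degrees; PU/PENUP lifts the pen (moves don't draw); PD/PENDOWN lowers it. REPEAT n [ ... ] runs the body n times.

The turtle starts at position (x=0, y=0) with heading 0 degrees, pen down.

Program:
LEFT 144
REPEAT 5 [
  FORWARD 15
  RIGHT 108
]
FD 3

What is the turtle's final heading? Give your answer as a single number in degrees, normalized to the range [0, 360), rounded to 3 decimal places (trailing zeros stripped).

Answer: 324

Derivation:
Executing turtle program step by step:
Start: pos=(0,0), heading=0, pen down
LT 144: heading 0 -> 144
REPEAT 5 [
  -- iteration 1/5 --
  FD 15: (0,0) -> (-12.135,8.817) [heading=144, draw]
  RT 108: heading 144 -> 36
  -- iteration 2/5 --
  FD 15: (-12.135,8.817) -> (0,17.634) [heading=36, draw]
  RT 108: heading 36 -> 288
  -- iteration 3/5 --
  FD 15: (0,17.634) -> (4.635,3.368) [heading=288, draw]
  RT 108: heading 288 -> 180
  -- iteration 4/5 --
  FD 15: (4.635,3.368) -> (-10.365,3.368) [heading=180, draw]
  RT 108: heading 180 -> 72
  -- iteration 5/5 --
  FD 15: (-10.365,3.368) -> (-5.729,17.634) [heading=72, draw]
  RT 108: heading 72 -> 324
]
FD 3: (-5.729,17.634) -> (-3.302,15.87) [heading=324, draw]
Final: pos=(-3.302,15.87), heading=324, 6 segment(s) drawn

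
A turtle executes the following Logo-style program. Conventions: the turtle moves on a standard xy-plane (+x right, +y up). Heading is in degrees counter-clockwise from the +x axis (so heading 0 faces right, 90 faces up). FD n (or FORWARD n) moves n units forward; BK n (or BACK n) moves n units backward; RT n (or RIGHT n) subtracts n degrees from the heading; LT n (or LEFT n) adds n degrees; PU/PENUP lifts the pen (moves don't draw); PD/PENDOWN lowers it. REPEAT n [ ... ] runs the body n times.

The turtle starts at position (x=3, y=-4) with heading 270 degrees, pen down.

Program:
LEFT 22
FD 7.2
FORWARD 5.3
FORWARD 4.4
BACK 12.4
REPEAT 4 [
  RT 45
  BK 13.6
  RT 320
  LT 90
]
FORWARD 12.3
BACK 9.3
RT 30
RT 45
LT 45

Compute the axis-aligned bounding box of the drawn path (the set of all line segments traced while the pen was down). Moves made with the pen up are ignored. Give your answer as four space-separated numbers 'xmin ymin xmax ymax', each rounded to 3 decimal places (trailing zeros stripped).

Answer: -9.416 -21.34 10 10.731

Derivation:
Executing turtle program step by step:
Start: pos=(3,-4), heading=270, pen down
LT 22: heading 270 -> 292
FD 7.2: (3,-4) -> (5.697,-10.676) [heading=292, draw]
FD 5.3: (5.697,-10.676) -> (7.683,-15.59) [heading=292, draw]
FD 4.4: (7.683,-15.59) -> (9.331,-19.669) [heading=292, draw]
BK 12.4: (9.331,-19.669) -> (4.686,-8.172) [heading=292, draw]
REPEAT 4 [
  -- iteration 1/4 --
  RT 45: heading 292 -> 247
  BK 13.6: (4.686,-8.172) -> (10,4.347) [heading=247, draw]
  RT 320: heading 247 -> 287
  LT 90: heading 287 -> 17
  -- iteration 2/4 --
  RT 45: heading 17 -> 332
  BK 13.6: (10,4.347) -> (-2.008,10.731) [heading=332, draw]
  RT 320: heading 332 -> 12
  LT 90: heading 12 -> 102
  -- iteration 3/4 --
  RT 45: heading 102 -> 57
  BK 13.6: (-2.008,10.731) -> (-9.416,-0.675) [heading=57, draw]
  RT 320: heading 57 -> 97
  LT 90: heading 97 -> 187
  -- iteration 4/4 --
  RT 45: heading 187 -> 142
  BK 13.6: (-9.416,-0.675) -> (1.301,-9.048) [heading=142, draw]
  RT 320: heading 142 -> 182
  LT 90: heading 182 -> 272
]
FD 12.3: (1.301,-9.048) -> (1.731,-21.34) [heading=272, draw]
BK 9.3: (1.731,-21.34) -> (1.406,-12.046) [heading=272, draw]
RT 30: heading 272 -> 242
RT 45: heading 242 -> 197
LT 45: heading 197 -> 242
Final: pos=(1.406,-12.046), heading=242, 10 segment(s) drawn

Segment endpoints: x in {-9.416, -2.008, 1.301, 1.406, 1.731, 3, 4.686, 5.697, 7.683, 9.331, 10}, y in {-21.34, -19.669, -15.59, -12.046, -10.676, -9.048, -8.172, -4, -0.675, 4.347, 10.731}
xmin=-9.416, ymin=-21.34, xmax=10, ymax=10.731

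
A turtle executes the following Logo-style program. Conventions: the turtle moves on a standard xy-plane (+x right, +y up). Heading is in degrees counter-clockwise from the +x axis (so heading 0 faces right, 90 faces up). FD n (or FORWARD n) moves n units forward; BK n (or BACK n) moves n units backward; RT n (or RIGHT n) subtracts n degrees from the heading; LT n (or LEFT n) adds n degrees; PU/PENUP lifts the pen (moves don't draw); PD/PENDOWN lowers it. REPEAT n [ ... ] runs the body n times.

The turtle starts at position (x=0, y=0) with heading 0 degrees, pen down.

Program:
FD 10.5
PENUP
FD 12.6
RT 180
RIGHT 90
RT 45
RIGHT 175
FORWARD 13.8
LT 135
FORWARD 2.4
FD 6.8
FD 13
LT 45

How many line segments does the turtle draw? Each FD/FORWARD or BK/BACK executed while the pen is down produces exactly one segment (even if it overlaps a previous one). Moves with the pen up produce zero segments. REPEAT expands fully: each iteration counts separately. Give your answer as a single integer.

Executing turtle program step by step:
Start: pos=(0,0), heading=0, pen down
FD 10.5: (0,0) -> (10.5,0) [heading=0, draw]
PU: pen up
FD 12.6: (10.5,0) -> (23.1,0) [heading=0, move]
RT 180: heading 0 -> 180
RT 90: heading 180 -> 90
RT 45: heading 90 -> 45
RT 175: heading 45 -> 230
FD 13.8: (23.1,0) -> (14.23,-10.571) [heading=230, move]
LT 135: heading 230 -> 5
FD 2.4: (14.23,-10.571) -> (16.62,-10.362) [heading=5, move]
FD 6.8: (16.62,-10.362) -> (23.395,-9.77) [heading=5, move]
FD 13: (23.395,-9.77) -> (36.345,-8.637) [heading=5, move]
LT 45: heading 5 -> 50
Final: pos=(36.345,-8.637), heading=50, 1 segment(s) drawn
Segments drawn: 1

Answer: 1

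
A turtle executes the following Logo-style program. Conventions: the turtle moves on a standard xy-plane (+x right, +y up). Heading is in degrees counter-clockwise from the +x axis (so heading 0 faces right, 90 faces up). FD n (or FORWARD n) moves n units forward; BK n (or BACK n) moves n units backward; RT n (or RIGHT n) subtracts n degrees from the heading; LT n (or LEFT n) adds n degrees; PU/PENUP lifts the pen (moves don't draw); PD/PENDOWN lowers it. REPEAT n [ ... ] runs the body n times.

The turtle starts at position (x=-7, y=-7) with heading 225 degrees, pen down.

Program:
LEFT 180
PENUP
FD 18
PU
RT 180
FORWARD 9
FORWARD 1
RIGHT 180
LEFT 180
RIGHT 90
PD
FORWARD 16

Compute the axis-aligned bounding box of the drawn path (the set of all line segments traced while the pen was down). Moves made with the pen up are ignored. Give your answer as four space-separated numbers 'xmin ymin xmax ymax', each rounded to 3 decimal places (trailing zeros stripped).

Answer: -12.657 -1.343 -1.343 9.971

Derivation:
Executing turtle program step by step:
Start: pos=(-7,-7), heading=225, pen down
LT 180: heading 225 -> 45
PU: pen up
FD 18: (-7,-7) -> (5.728,5.728) [heading=45, move]
PU: pen up
RT 180: heading 45 -> 225
FD 9: (5.728,5.728) -> (-0.636,-0.636) [heading=225, move]
FD 1: (-0.636,-0.636) -> (-1.343,-1.343) [heading=225, move]
RT 180: heading 225 -> 45
LT 180: heading 45 -> 225
RT 90: heading 225 -> 135
PD: pen down
FD 16: (-1.343,-1.343) -> (-12.657,9.971) [heading=135, draw]
Final: pos=(-12.657,9.971), heading=135, 1 segment(s) drawn

Segment endpoints: x in {-12.657, -1.343}, y in {-1.343, 9.971}
xmin=-12.657, ymin=-1.343, xmax=-1.343, ymax=9.971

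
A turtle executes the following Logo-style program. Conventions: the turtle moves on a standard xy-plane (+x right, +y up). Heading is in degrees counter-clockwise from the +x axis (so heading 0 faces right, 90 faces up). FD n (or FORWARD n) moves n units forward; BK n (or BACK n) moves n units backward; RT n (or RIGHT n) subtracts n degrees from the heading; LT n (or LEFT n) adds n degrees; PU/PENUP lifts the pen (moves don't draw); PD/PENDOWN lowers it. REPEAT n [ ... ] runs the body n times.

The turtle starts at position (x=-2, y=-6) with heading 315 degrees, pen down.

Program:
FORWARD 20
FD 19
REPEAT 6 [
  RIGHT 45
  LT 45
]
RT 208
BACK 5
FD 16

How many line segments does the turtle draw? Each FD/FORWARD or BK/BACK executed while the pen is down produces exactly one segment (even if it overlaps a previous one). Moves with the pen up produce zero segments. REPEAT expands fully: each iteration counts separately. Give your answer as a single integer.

Executing turtle program step by step:
Start: pos=(-2,-6), heading=315, pen down
FD 20: (-2,-6) -> (12.142,-20.142) [heading=315, draw]
FD 19: (12.142,-20.142) -> (25.577,-33.577) [heading=315, draw]
REPEAT 6 [
  -- iteration 1/6 --
  RT 45: heading 315 -> 270
  LT 45: heading 270 -> 315
  -- iteration 2/6 --
  RT 45: heading 315 -> 270
  LT 45: heading 270 -> 315
  -- iteration 3/6 --
  RT 45: heading 315 -> 270
  LT 45: heading 270 -> 315
  -- iteration 4/6 --
  RT 45: heading 315 -> 270
  LT 45: heading 270 -> 315
  -- iteration 5/6 --
  RT 45: heading 315 -> 270
  LT 45: heading 270 -> 315
  -- iteration 6/6 --
  RT 45: heading 315 -> 270
  LT 45: heading 270 -> 315
]
RT 208: heading 315 -> 107
BK 5: (25.577,-33.577) -> (27.039,-38.359) [heading=107, draw]
FD 16: (27.039,-38.359) -> (22.361,-23.058) [heading=107, draw]
Final: pos=(22.361,-23.058), heading=107, 4 segment(s) drawn
Segments drawn: 4

Answer: 4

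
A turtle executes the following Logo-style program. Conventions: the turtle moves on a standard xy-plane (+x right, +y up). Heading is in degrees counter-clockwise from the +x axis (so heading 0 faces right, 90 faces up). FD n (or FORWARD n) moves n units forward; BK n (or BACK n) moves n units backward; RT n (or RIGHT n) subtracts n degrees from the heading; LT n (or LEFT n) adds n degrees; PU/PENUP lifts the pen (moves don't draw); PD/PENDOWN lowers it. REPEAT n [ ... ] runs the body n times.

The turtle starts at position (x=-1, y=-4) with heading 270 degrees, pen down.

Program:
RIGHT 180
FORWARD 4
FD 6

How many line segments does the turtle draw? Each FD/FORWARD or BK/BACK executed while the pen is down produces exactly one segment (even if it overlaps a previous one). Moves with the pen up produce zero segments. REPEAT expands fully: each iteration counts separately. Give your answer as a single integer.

Executing turtle program step by step:
Start: pos=(-1,-4), heading=270, pen down
RT 180: heading 270 -> 90
FD 4: (-1,-4) -> (-1,0) [heading=90, draw]
FD 6: (-1,0) -> (-1,6) [heading=90, draw]
Final: pos=(-1,6), heading=90, 2 segment(s) drawn
Segments drawn: 2

Answer: 2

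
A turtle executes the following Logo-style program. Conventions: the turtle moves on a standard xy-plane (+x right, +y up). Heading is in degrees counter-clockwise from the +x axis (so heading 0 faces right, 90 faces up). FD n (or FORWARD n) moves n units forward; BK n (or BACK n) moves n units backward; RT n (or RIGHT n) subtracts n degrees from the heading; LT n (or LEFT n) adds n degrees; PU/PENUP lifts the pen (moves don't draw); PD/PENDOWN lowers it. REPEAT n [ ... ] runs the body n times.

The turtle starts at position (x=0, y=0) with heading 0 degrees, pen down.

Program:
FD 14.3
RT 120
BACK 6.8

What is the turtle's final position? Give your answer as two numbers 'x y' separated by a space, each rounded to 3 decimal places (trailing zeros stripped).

Answer: 17.7 5.889

Derivation:
Executing turtle program step by step:
Start: pos=(0,0), heading=0, pen down
FD 14.3: (0,0) -> (14.3,0) [heading=0, draw]
RT 120: heading 0 -> 240
BK 6.8: (14.3,0) -> (17.7,5.889) [heading=240, draw]
Final: pos=(17.7,5.889), heading=240, 2 segment(s) drawn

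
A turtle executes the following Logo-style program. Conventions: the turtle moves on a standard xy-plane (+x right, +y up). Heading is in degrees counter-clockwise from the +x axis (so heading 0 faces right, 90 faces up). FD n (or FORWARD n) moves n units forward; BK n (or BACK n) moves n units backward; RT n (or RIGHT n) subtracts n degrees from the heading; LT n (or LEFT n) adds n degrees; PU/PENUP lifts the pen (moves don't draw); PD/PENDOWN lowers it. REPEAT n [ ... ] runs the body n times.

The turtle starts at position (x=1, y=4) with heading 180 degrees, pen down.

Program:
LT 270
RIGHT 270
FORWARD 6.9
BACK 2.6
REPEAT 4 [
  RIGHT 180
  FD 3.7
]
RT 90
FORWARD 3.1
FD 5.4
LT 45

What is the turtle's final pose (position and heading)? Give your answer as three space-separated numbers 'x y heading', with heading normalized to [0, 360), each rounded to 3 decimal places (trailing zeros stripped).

Answer: -3.3 12.5 135

Derivation:
Executing turtle program step by step:
Start: pos=(1,4), heading=180, pen down
LT 270: heading 180 -> 90
RT 270: heading 90 -> 180
FD 6.9: (1,4) -> (-5.9,4) [heading=180, draw]
BK 2.6: (-5.9,4) -> (-3.3,4) [heading=180, draw]
REPEAT 4 [
  -- iteration 1/4 --
  RT 180: heading 180 -> 0
  FD 3.7: (-3.3,4) -> (0.4,4) [heading=0, draw]
  -- iteration 2/4 --
  RT 180: heading 0 -> 180
  FD 3.7: (0.4,4) -> (-3.3,4) [heading=180, draw]
  -- iteration 3/4 --
  RT 180: heading 180 -> 0
  FD 3.7: (-3.3,4) -> (0.4,4) [heading=0, draw]
  -- iteration 4/4 --
  RT 180: heading 0 -> 180
  FD 3.7: (0.4,4) -> (-3.3,4) [heading=180, draw]
]
RT 90: heading 180 -> 90
FD 3.1: (-3.3,4) -> (-3.3,7.1) [heading=90, draw]
FD 5.4: (-3.3,7.1) -> (-3.3,12.5) [heading=90, draw]
LT 45: heading 90 -> 135
Final: pos=(-3.3,12.5), heading=135, 8 segment(s) drawn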